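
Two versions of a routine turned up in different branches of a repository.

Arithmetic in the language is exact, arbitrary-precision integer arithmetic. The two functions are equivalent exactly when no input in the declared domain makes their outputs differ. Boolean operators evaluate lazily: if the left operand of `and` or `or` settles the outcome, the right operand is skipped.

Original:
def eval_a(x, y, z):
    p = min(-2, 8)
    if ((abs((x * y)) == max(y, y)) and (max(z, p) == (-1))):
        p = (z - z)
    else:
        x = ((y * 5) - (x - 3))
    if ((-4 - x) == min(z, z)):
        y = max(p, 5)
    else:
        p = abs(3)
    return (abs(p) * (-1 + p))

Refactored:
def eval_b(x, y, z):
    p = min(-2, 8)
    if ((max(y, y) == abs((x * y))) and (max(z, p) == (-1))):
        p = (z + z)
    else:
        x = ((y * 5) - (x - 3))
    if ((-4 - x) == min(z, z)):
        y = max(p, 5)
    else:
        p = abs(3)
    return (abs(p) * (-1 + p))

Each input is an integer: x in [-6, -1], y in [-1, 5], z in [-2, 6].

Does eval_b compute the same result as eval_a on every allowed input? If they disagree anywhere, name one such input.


There is a counterexample at x=-3, y=0, z=-1: 0 on one side, -6 on the other.
eval_a: p = -2; ((abs((x * y)) == max(y, y)) and (max(z, p) == (-1))) -> true; p = 0; ((-4 - x) == min(z, z)) -> true; y = 5; return 0
eval_b: p = -2; ((max(y, y) == abs((x * y))) and (max(z, p) == (-1))) -> true; p = -2; ((-4 - x) == min(z, z)) -> true; y = 5; return -6
verdict: not equivalent; witness: x=-3, y=0, z=-1


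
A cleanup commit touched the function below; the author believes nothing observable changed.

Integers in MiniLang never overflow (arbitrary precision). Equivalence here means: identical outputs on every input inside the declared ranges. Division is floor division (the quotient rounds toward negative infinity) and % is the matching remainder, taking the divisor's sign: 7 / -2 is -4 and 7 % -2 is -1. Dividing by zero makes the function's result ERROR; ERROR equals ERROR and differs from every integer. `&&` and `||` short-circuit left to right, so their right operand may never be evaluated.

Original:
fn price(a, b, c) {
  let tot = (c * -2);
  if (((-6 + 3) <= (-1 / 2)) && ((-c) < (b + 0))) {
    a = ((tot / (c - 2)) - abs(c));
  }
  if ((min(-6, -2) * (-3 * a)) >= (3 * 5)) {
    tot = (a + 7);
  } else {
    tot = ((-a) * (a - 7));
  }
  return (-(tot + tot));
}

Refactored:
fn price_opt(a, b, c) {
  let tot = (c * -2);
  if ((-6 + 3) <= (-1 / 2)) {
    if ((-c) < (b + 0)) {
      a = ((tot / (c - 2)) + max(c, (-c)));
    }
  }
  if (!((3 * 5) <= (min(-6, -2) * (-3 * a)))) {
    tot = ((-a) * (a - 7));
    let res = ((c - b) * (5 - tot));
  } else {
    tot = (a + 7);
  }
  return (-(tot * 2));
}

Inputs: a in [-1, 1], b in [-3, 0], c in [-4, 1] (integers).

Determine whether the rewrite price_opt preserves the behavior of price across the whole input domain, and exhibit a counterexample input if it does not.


Not equivalent: a=-1, b=0, c=1 separates them (-16 vs -20).
price: tot becomes -2; next (((-6 + 3) <= (-1 / 2)) && ((-c) < (b + 0))) evaluates to true; next a becomes 1; next ((min(-6, -2) * (-3 * a)) >= (3 * 5)) evaluates to true; next tot becomes 8; next final value -16
price_opt: tot becomes -2; next ((-6 + 3) <= (-1 / 2)) evaluates to true; next ((-c) < (b + 0)) evaluates to true; next a becomes 3; next (!((3 * 5) <= (min(-6, -2) * (-3 * a)))) evaluates to false; next tot becomes 10; next final value -20
verdict: not equivalent; witness: a=-1, b=0, c=1


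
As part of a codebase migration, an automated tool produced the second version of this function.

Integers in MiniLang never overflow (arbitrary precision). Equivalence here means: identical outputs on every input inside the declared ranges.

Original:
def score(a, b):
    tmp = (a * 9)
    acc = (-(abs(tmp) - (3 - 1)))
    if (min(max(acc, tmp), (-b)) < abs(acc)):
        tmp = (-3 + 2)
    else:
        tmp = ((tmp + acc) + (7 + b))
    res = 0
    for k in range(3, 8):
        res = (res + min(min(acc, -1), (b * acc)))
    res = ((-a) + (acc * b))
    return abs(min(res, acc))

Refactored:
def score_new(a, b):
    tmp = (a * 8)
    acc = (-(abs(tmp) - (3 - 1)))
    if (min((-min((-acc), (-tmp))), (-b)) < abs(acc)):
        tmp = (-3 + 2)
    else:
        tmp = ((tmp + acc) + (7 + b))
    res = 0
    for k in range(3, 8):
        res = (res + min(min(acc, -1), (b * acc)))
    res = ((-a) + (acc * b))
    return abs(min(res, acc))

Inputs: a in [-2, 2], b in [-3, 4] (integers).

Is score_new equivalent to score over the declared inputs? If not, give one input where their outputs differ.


On input a=-2, b=-3, score returns 16 while score_new returns 14.
verdict: not equivalent; witness: a=-2, b=-3


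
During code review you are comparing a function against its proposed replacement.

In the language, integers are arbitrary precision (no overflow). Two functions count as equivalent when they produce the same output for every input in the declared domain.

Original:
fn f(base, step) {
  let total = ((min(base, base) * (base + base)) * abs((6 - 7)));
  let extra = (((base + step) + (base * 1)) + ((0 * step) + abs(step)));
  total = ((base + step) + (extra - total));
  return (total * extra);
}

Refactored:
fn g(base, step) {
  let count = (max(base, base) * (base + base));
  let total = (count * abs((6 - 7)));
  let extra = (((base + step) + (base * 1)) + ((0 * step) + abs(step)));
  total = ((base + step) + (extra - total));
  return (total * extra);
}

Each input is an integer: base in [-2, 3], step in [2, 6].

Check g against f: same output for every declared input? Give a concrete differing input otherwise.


Although `min(base, base)` became `max(base, base)`, no input in the stated domain can expose it; all 30 inputs agree.
verdict: equivalent


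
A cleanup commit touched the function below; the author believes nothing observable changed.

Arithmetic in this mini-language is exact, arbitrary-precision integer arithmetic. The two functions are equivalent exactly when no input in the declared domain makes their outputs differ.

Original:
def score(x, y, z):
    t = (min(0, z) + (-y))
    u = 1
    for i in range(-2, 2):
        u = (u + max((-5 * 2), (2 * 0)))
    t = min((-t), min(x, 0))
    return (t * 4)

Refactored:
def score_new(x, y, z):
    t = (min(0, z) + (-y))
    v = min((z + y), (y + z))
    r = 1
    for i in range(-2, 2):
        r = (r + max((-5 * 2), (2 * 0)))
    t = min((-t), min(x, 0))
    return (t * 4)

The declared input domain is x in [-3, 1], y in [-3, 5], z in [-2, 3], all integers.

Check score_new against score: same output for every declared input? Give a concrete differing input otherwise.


Reading the diff, among the changes: min/max/abs usage differs, local variable names differ, statement counts differ, arithmetic usage differs.
One worked example (x=1, y=0, z=0) — score: t = 0; u = 1; [i=-2]; u = 1; [i=-1]; u = 1; [i=0]; u = 1; [i=1]; u = 1; t = 0; return 0; score_new: t = 0; v = 0; r = 1; [i=-2]; r = 1; [i=-1]; r = 1; [i=0]; r = 1; [i=1]; r = 1; t = 0; return 0; agreement on 0.
Sweeping the whole domain (270 inputs) finds no disagreement.
verdict: equivalent


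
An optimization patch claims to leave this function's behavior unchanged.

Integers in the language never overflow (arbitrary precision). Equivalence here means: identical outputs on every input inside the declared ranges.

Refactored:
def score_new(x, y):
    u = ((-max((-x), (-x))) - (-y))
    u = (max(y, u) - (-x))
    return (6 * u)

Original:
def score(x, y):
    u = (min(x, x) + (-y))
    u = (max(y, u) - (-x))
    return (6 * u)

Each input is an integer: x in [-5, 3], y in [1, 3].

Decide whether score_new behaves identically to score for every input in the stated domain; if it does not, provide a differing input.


x=1, y=1 yields 12 from score but 18 from score_new.
verdict: not equivalent; witness: x=1, y=1


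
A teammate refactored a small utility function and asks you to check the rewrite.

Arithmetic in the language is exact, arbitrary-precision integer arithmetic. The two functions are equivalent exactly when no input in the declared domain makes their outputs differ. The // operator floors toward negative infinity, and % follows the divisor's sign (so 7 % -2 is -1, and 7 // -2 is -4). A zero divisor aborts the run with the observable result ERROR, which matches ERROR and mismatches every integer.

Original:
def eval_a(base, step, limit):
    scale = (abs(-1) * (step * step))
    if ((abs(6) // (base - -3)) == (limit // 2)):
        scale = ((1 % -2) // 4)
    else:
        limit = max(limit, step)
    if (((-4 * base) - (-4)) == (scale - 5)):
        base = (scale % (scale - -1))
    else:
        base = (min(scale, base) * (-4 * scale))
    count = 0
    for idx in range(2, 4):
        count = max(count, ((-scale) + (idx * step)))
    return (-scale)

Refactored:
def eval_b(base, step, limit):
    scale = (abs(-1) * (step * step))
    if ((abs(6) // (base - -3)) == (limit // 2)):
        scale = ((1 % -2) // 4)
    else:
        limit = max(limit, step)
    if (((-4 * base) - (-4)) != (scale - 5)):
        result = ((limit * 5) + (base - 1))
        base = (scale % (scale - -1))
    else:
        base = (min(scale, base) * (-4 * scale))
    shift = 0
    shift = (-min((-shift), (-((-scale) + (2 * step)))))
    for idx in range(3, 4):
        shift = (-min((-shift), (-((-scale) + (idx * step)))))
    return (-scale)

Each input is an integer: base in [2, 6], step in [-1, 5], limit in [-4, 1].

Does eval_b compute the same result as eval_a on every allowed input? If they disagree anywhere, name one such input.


Input base=4, step=-1, limit=0: 1 from eval_a versus ERROR from eval_b.
verdict: not equivalent; witness: base=4, step=-1, limit=0


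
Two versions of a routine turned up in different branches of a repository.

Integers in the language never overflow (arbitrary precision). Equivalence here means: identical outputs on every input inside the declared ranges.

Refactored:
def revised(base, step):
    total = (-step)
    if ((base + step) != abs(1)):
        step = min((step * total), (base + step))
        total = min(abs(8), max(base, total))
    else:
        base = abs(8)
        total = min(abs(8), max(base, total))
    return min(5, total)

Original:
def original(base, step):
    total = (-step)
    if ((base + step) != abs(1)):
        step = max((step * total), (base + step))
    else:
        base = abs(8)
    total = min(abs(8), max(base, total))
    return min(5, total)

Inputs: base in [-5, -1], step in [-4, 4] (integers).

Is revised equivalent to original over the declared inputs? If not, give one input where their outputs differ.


Although `max((step * total), (base + step))` became `min((step * total), (base + step))`, no input in the stated domain can expose it.
One worked example (base=-1, step=-1) — original: total := 1 | ((base + step) != abs(1)): true | step := -1 | total := 1 | result 1; revised: total := 1 | ((base + step) != abs(1)): true | step := -2 | total := 1 | result 1; agreement on 1.
Every one of the 45 inputs gives matching results.
verdict: equivalent


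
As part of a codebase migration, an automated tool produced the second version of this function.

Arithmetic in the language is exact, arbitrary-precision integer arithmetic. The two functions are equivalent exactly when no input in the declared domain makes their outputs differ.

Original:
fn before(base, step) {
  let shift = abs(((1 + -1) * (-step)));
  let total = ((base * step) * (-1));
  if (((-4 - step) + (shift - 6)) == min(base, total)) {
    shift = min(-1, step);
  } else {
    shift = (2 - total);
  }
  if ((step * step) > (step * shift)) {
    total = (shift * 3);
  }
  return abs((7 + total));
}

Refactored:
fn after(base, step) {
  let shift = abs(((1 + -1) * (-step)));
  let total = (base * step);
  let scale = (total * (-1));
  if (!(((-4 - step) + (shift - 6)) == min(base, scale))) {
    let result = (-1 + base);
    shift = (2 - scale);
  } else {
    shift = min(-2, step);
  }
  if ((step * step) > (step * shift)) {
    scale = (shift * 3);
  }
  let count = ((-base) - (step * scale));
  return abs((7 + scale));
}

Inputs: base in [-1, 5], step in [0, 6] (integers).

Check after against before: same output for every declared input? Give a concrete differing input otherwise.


On input base=3, step=5, before returns 4 while after returns 1.
verdict: not equivalent; witness: base=3, step=5


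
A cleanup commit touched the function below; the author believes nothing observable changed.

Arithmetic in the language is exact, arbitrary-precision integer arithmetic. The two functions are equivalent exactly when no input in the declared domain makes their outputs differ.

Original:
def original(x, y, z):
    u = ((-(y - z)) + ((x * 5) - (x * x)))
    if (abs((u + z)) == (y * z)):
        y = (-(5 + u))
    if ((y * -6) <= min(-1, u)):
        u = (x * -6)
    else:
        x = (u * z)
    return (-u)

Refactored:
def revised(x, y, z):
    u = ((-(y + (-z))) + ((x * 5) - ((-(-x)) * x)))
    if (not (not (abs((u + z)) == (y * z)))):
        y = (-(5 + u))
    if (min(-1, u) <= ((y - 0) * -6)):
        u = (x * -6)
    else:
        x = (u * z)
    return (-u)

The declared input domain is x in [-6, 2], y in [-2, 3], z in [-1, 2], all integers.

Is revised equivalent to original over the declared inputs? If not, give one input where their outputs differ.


These are not equivalent — on x=-6, y=-2, z=-1 the outputs split (65 vs -36).
original: u = -65; (abs((u + z)) == (y * z)) -> false; ((y * -6) <= min(-1, u)) -> false; x = 65; return 65
revised: u = -65; (not (not (abs((u + z)) == (y * z)))) -> false; (min(-1, u) <= ((y - 0) * -6)) -> true; u = 36; return -36
verdict: not equivalent; witness: x=-6, y=-2, z=-1


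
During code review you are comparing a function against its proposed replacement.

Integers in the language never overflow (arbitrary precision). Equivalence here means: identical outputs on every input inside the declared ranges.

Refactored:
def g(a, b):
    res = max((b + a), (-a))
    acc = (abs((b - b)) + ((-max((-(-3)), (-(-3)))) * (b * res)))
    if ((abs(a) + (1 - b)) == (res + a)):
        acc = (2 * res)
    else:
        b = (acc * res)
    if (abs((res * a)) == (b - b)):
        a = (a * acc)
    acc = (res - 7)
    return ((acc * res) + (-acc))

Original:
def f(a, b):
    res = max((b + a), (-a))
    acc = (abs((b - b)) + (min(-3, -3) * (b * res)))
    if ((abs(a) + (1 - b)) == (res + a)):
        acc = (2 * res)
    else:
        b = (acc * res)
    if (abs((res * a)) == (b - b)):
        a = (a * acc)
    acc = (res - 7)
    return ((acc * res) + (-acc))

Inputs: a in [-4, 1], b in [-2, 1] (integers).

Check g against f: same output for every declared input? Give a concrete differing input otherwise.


Side by side, the visible changes include: min/max/abs usage differs.
One worked example (a=-3, b=-2) — f: res=3, then acc=18, then ((abs(a) + (1 - b)) == (res + a)) is false, then b=54, then (abs((res * a)) == (b - b)) is false, then acc=-4, then returns -8; g: res=3, then acc=18, then ((abs(a) + (1 - b)) == (res + a)) is false, then b=54, then (abs((res * a)) == (b - b)) is false, then acc=-4, then returns -8; agreement on -8.
Across all 24 domain points the two functions coincide.
verdict: equivalent


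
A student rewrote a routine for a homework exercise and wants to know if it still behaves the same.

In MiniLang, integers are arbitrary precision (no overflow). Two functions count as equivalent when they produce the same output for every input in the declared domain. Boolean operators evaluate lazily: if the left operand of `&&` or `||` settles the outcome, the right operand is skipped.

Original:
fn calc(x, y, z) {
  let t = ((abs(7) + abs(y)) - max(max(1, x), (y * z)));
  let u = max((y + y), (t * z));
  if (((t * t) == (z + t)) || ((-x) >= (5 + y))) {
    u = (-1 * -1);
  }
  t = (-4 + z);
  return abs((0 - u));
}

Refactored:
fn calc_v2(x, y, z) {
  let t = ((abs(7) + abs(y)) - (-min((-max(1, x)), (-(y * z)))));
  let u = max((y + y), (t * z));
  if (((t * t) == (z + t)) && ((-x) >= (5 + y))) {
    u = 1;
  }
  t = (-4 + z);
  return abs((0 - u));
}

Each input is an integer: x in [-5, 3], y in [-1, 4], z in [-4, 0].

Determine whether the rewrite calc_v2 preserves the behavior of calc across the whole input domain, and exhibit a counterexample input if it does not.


Input x=-5, y=-1, z=-4: 1 from calc versus 2 from calc_v2.
verdict: not equivalent; witness: x=-5, y=-1, z=-4


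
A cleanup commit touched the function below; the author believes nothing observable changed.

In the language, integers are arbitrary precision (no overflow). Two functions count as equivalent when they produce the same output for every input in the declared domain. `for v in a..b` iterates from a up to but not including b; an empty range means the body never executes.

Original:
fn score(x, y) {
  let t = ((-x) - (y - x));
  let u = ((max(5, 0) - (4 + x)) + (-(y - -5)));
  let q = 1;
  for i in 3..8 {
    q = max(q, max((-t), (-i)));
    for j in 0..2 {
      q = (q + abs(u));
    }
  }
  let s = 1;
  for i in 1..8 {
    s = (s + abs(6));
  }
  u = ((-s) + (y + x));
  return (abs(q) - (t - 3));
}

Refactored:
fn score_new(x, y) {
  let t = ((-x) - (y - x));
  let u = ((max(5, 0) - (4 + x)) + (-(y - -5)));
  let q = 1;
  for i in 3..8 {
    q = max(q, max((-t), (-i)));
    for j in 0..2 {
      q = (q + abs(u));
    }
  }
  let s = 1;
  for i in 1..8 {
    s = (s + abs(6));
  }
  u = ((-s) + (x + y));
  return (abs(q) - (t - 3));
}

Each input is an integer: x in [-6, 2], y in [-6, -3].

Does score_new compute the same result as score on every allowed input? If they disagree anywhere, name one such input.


Comparing the listings, the differences include: same computation, different form.
Spot check at x=-6, y=-4 — score: t=4, then u=6, then q=1, then (i=3), then q=1, then (j=0), then q=7, then (j=1), then q=13, then (i=4), then q=13, then (j=0), then q=19, then (j=1), then q=25, then (i=5), then q=25, then (j=0), then q=31, then (j=1), then q=37, then (i=6), then q=37, then (j=0), then q=43, then (j=1), then q=49, then (i=7), then q=49, then (j=0), then q=55, then (j=1), then q=61, then s=1, then (i=1), then s=7, then (i=2), then s=13, then (i=3), then s=19, then (i=4), then s=25, then (i=5), then s=31, then (i=6), then s=37, then (i=7), then s=43, then u=-53, then returns 60. score_new: t=4, then u=6, then q=1, then (i=3), then q=1, then (j=0), then q=7, then (j=1), then q=13, then (i=4), then q=13, then (j=0), then q=19, then (j=1), then q=25, then (i=5), then q=25, then (j=0), then q=31, then (j=1), then q=37, then (i=6), then q=37, then (j=0), then q=43, then (j=1), then q=49, then (i=7), then q=49, then (j=0), then q=55, then (j=1), then q=61, then s=1, then (i=1), then s=7, then (i=2), then s=13, then (i=3), then s=19, then (i=4), then s=25, then (i=5), then s=31, then (i=6), then s=37, then (i=7), then s=43, then u=-53, then returns 60. Both give 60.
An exhaustive pass over the 36 declared inputs shows identical outputs.
verdict: equivalent


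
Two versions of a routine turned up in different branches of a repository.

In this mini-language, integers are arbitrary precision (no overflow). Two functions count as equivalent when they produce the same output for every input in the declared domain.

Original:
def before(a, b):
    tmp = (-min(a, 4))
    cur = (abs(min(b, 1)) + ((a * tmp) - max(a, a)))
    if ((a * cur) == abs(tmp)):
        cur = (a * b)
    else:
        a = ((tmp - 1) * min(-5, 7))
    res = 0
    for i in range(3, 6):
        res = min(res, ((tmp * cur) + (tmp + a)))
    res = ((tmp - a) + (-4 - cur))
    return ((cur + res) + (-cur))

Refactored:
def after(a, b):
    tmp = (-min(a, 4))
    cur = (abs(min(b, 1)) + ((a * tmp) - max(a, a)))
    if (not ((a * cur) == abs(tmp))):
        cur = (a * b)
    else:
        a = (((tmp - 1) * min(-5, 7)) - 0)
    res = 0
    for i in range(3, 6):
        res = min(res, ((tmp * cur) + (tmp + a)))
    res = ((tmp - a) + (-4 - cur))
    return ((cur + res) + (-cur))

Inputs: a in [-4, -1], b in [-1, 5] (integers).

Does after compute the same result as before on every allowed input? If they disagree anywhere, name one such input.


Take a=-4, b=-1.
before: tmp=4, then cur=-11, then ((a * cur) == abs(tmp)) is false, then a=-15, then res=0, then (i=3), then res=-55, then (i=4), then res=-55, then (i=5), then res=-55, then res=26, then returns 26
after: tmp=4, then cur=-11, then (not ((a * cur) == abs(tmp))) is true, then cur=4, then res=0, then (i=3), then res=0, then (i=4), then res=0, then (i=5), then res=0, then res=0, then returns 0
26 and 0 differ, so these are not the same function on this domain.
verdict: not equivalent; witness: a=-4, b=-1


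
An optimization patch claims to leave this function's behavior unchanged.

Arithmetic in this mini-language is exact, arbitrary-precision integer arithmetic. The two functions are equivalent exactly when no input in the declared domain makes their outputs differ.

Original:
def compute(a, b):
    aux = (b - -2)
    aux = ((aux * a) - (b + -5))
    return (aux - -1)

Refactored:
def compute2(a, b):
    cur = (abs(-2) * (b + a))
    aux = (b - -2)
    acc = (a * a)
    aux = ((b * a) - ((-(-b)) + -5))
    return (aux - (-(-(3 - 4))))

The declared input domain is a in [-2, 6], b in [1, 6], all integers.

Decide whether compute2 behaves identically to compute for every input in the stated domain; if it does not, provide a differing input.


The rewrite breaks on a=-2, b=1, where the results are -1 and 3.
compute: aux becomes 3; next aux becomes -2; next final value -1
compute2: cur becomes -2; next aux becomes 3; next acc becomes 4; next aux becomes 2; next final value 3
verdict: not equivalent; witness: a=-2, b=1


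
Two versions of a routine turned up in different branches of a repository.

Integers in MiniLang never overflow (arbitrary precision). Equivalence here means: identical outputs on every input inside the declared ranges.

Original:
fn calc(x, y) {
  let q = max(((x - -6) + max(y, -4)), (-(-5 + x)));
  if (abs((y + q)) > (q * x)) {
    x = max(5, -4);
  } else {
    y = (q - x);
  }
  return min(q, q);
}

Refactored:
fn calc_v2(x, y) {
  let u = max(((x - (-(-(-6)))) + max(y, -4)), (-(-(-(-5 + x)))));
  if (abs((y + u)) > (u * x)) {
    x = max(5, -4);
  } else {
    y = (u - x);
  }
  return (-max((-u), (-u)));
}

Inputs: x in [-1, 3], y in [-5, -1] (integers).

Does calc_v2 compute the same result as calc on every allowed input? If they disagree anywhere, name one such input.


The two versions differ — the changes include local variable names differ, min/max/abs usage differs.
Spot check at x=2, y=-5 — calc: q becomes 4; next (abs((y + q)) > (q * x)) evaluates to false; next y becomes 2; next final value 4. calc_v2: u becomes 4; next (abs((y + u)) > (u * x)) evaluates to false; next y becomes 2; next final value 4. Both give 4.
Checked all 25 inputs in the declared domain: the outputs agree on every one.
verdict: equivalent


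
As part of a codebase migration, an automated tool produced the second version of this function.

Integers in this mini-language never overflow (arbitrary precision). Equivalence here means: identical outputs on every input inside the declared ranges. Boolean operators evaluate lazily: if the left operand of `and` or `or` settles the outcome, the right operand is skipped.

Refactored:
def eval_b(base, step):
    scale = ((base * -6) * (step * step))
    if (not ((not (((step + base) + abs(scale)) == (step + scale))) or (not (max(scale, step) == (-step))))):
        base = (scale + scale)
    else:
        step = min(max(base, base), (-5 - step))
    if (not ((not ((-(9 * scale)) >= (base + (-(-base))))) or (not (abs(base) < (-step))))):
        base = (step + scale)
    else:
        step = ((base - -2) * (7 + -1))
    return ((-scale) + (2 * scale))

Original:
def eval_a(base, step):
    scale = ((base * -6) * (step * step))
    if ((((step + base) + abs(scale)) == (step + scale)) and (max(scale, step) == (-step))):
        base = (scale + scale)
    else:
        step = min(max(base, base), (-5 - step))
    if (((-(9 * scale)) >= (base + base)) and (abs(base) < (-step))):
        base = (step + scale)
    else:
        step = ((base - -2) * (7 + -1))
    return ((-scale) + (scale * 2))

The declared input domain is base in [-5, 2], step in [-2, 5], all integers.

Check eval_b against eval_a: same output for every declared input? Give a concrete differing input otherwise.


This is a faithful refactor — boolean connective usage differs, but the computed results match everywhere.
Tracing base=-4, step=4: eval_a: scale=384, then ((((step + base) + abs(scale)) == (step + scale)) and (max(scale, step) == (-step))) is false, then step=-9, then (((-(9 * scale)) >= (base + base)) and (abs(base) < (-step))) is false, then step=-12, then returns 384 | eval_b: scale=384, then (not ((not (((step + base) + abs(scale)) == (step + scale))) or (not (max(scale, step) == (-step))))) is false, then step=-9, then (not ((not ((-(9 * scale)) >= (base + (-(-base))))) or (not (abs(base) < (-step))))) is false, then step=-12, then returns 384 — matching result 384.
Sweeping the whole domain (64 inputs) finds no disagreement.
verdict: equivalent


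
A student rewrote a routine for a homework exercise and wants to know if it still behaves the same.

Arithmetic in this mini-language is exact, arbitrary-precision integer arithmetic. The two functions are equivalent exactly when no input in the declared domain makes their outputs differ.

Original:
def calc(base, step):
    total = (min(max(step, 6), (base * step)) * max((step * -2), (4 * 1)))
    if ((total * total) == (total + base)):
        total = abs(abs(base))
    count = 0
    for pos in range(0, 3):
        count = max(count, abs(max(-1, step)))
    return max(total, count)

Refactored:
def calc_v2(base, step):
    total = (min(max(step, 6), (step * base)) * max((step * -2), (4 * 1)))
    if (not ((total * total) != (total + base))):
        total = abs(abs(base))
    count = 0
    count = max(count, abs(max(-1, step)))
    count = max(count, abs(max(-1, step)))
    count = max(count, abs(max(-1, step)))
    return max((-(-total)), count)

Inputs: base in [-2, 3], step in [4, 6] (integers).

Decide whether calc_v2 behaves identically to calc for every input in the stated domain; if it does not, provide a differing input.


Differences: min/max/abs usage differs, plus local variable names differ, plus constant usage differs, plus loop structure differs, plus comparison usage differs, plus statement counts differ, plus boolean connective usage differs — yet all 18 inputs agree.
verdict: equivalent


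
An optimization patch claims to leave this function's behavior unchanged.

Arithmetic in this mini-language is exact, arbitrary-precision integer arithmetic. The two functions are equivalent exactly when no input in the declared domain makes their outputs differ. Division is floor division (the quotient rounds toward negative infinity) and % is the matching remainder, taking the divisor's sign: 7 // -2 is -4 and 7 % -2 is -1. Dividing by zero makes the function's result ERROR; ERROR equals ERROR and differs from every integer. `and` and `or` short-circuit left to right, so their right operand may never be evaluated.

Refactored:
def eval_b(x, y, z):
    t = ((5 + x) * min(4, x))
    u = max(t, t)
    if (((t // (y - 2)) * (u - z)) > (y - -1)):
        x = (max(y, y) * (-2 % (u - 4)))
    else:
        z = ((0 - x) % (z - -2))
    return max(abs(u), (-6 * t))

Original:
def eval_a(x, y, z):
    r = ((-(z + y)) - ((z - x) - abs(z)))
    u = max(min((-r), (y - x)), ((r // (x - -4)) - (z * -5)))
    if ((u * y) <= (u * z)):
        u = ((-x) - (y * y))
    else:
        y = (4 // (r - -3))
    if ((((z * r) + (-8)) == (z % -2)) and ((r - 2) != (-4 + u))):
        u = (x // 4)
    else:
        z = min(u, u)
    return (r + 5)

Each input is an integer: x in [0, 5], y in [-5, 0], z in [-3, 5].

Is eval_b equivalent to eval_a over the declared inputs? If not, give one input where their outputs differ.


Consider the input x=0, y=-5, z=-3.
eval_a: r becomes 14; next u becomes -12; next ((u * y) <= (u * z)) evaluates to false; next y becomes 0; next ((((z * r) + (-8)) == (z % -2)) and ((r - 2) != (-4 + u))) evaluates to false; next z becomes -12; next final value 19
eval_b: t becomes 0; next u becomes 0; next (((t // (y - 2)) * (u - z)) > (y - -1)) evaluates to true; next x becomes 10; next final value 0
19 != 0, so the rewrite changes behavior.
verdict: not equivalent; witness: x=0, y=-5, z=-3


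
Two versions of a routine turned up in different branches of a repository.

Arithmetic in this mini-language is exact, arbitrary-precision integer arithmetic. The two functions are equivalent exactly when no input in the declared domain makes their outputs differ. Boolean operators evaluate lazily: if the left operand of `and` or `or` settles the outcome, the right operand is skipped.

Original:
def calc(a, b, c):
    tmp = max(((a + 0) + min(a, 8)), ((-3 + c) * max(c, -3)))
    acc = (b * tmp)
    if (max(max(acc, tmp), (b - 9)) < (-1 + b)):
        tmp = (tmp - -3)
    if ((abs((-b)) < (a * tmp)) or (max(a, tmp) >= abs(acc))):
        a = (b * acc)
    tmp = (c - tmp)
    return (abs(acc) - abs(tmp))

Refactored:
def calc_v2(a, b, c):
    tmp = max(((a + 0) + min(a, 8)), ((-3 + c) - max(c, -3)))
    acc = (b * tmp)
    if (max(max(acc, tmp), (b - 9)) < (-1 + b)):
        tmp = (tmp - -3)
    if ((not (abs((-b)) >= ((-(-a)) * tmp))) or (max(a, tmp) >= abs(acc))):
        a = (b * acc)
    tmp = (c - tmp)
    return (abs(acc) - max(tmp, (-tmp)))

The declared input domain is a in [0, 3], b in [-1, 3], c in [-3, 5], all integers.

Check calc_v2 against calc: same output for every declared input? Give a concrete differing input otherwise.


Consider the input a=0, b=-1, c=4.
calc: tmp becomes 4; next acc becomes -4; next (max(max(acc, tmp), (b - 9)) < (-1 + b)) evaluates to false; next ((abs((-b)) < (a * tmp)) or (max(a, tmp) >= abs(acc))) evaluates to true; next a becomes 4; next tmp becomes 0; next final value 4
calc_v2: tmp becomes 0; next acc becomes 0; next (max(max(acc, tmp), (b - 9)) < (-1 + b)) evaluates to false; next ((not (abs((-b)) >= ((-(-a)) * tmp))) or (max(a, tmp) >= abs(acc))) evaluates to true; next a becomes 0; next tmp becomes 4; next final value -4
4 against -4: the behavior changed.
verdict: not equivalent; witness: a=0, b=-1, c=4


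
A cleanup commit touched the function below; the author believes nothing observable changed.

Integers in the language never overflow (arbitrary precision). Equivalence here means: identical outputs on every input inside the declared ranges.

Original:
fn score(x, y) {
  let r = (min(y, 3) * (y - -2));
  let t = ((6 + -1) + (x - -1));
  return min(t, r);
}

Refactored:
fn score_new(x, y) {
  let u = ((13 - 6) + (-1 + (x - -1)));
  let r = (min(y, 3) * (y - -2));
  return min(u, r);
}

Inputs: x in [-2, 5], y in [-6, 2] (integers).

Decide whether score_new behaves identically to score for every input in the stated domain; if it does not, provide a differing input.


Not equivalent: x=-2, y=-6 separates them (4 vs 5).
score: r := 24 | t := 4 | result 4
score_new: u := 5 | r := 24 | result 5
verdict: not equivalent; witness: x=-2, y=-6


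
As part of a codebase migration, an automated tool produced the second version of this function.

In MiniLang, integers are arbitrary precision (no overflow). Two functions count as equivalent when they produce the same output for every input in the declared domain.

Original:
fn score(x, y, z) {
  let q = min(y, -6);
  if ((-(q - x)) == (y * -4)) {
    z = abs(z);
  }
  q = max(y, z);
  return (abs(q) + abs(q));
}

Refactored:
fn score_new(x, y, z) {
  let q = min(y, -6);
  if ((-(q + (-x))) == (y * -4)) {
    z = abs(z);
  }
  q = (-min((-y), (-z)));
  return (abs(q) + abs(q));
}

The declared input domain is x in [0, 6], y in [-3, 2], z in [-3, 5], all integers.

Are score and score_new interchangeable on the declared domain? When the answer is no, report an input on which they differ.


This is a faithful refactor — arithmetic usage differs; min/max/abs usage differs, but the computed results match everywhere.
Spot check at x=4, y=-3, z=2 — score: q = -6; ((-(q - x)) == (y * -4)) -> false; q = 2; return 4. score_new: q = -6; ((-(q + (-x))) == (y * -4)) -> false; q = 2; return 4. Both give 4.
Across all 378 domain points the two functions coincide.
verdict: equivalent


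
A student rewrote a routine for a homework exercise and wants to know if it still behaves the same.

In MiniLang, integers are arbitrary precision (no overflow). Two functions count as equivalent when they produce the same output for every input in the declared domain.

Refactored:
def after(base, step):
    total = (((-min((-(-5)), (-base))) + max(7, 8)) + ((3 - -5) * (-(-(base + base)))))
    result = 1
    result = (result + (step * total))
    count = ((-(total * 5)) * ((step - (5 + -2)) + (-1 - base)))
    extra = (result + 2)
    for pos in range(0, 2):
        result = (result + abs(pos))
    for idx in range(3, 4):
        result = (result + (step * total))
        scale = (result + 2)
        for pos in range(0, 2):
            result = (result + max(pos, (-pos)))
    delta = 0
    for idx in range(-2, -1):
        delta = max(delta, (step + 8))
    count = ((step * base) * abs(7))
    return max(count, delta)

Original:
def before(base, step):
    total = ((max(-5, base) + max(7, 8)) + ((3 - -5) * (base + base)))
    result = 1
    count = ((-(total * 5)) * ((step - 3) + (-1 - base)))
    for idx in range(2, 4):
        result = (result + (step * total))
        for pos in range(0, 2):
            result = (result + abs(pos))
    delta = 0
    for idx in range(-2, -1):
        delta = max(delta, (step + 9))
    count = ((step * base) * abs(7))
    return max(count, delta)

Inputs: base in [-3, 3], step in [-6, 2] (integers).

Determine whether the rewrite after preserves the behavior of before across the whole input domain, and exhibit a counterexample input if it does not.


There is a counterexample at base=-3, step=0: 9 on one side, 8 on the other.
before: total becomes -43; next result becomes 1; next count becomes -215; next at idx=2:; next result becomes 1; next at pos=0:; next result becomes 1; next at pos=1:; next result becomes 2; next at idx=3:; next result becomes 2; next at pos=0:; next result becomes 2; next at pos=1:; next result becomes 3; next delta becomes 0; next at idx=-2:; next delta becomes 9; next count becomes 0; next final value 9
after: total becomes -43; next result becomes 1; next result becomes 1; next count becomes -215; next extra becomes 3; next at pos=0:; next result becomes 1; next at pos=1:; next result becomes 2; next at idx=3:; next result becomes 2; next scale becomes 4; next at pos=0:; next result becomes 2; next at pos=1:; next result becomes 3; next delta becomes 0; next at idx=-2:; next delta becomes 8; next count becomes 0; next final value 8
verdict: not equivalent; witness: base=-3, step=0


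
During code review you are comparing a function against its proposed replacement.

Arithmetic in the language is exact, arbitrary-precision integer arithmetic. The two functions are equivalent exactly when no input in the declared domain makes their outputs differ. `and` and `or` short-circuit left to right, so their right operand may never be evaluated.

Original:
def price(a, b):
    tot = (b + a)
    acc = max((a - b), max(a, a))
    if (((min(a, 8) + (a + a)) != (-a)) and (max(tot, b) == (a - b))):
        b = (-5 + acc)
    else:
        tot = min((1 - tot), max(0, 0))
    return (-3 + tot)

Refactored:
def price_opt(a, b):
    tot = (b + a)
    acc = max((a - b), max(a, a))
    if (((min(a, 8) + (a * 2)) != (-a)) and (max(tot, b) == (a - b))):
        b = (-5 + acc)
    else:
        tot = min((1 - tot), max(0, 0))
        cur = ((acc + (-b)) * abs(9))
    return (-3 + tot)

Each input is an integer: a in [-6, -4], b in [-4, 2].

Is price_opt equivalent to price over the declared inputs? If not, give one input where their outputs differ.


Side by side, the visible changes include: constant usage differs, and statement counts differ, and arithmetic usage differs, and min/max/abs usage differs, and local variable names differ.
Tracing a=-6, b=0: price: tot := -6 | acc := -6 | (((min(a, 8) + (a + a)) != (-a)) and (max(tot, b) == (a - b))): false | tot := 0 | result -3 | price_opt: tot := -6 | acc := -6 | (((min(a, 8) + (a * 2)) != (-a)) and (max(tot, b) == (a - b))): false | tot := 0 | cur := -54 | result -3 — matching result -3.
Sweeping the whole domain (21 inputs) finds no disagreement.
verdict: equivalent


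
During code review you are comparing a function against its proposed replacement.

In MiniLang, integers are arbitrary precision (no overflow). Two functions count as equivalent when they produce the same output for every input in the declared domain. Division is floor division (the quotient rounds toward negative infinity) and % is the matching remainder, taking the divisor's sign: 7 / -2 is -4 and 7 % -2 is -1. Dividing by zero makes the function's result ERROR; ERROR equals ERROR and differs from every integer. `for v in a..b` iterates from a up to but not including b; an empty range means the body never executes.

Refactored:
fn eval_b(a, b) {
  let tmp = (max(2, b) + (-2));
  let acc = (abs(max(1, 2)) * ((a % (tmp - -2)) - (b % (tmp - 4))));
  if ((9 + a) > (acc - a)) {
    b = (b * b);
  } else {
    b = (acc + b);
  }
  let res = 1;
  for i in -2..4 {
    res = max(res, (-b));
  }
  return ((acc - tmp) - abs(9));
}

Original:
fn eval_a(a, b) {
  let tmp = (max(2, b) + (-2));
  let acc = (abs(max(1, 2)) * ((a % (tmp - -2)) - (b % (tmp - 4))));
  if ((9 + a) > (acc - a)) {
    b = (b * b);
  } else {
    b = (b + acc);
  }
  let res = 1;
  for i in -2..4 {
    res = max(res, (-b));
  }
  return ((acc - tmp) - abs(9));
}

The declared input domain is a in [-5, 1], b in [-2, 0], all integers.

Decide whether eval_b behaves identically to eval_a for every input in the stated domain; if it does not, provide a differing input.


Reading the diff, among the changes: same computation, different form.
Spot check at a=-2, b=0 — eval_a: tmp = 0; acc = 0; ((9 + a) > (acc - a)) -> true; b = 0; res = 1; [i=-2]; res = 1; [i=-1]; res = 1; [i=0]; res = 1; [i=1]; res = 1; [i=2]; res = 1; [i=3]; res = 1; return -9. eval_b: tmp = 0; acc = 0; ((9 + a) > (acc - a)) -> true; b = 0; res = 1; [i=-2]; res = 1; [i=-1]; res = 1; [i=0]; res = 1; [i=1]; res = 1; [i=2]; res = 1; [i=3]; res = 1; return -9. Both give -9.
Every one of the 21 inputs gives matching results.
verdict: equivalent


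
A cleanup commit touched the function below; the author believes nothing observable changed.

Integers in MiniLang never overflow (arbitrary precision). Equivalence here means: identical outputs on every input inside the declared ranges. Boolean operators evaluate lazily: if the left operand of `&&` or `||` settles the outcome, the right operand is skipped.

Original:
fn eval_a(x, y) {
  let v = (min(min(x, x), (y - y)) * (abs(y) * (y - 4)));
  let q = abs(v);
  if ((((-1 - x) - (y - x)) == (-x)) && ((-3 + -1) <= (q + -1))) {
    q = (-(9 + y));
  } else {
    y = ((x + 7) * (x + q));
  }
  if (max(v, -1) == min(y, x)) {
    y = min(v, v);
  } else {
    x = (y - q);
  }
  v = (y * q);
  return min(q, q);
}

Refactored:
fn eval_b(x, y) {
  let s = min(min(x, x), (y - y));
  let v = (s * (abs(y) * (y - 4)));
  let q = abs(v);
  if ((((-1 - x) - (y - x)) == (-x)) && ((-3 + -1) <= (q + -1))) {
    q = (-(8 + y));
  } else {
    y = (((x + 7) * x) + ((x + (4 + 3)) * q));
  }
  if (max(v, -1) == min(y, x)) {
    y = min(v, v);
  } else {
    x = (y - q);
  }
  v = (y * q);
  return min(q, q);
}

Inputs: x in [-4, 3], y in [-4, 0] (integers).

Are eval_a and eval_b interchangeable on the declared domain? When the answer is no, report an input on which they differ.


Consider the input x=-3, y=-4.
eval_a: v := 96 | q := 96 | ((((-1 - x) - (y - x)) == (-x)) && ((-3 + -1) <= (q + -1))): true | q := -5 | (max(v, -1) == min(y, x)): false | x := 1 | v := 20 | result -5
eval_b: s := -3 | v := 96 | q := 96 | ((((-1 - x) - (y - x)) == (-x)) && ((-3 + -1) <= (q + -1))): true | q := -4 | (max(v, -1) == min(y, x)): false | x := 0 | v := 16 | result -4
-5 against -4: the behavior changed.
verdict: not equivalent; witness: x=-3, y=-4
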